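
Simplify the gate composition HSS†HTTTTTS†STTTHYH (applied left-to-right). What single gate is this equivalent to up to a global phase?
Y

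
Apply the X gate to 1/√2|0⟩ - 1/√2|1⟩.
-1/√2|0⟩ + 1/√2|1⟩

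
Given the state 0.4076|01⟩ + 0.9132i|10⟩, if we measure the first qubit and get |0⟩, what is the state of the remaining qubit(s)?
|1⟩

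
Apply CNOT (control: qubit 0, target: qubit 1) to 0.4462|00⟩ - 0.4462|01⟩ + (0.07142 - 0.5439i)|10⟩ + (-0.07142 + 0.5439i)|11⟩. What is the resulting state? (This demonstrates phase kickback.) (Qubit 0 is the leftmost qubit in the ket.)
0.4462|00⟩ - 0.4462|01⟩ + (-0.07142 + 0.5439i)|10⟩ + (0.07142 - 0.5439i)|11⟩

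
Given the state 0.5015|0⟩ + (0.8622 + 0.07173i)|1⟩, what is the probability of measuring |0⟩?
0.2515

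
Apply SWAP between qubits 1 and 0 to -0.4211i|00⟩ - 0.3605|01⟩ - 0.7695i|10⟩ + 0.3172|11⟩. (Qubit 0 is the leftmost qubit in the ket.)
-0.4211i|00⟩ - 0.7695i|01⟩ - 0.3605|10⟩ + 0.3172|11⟩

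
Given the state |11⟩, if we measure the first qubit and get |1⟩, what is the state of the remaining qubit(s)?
|1⟩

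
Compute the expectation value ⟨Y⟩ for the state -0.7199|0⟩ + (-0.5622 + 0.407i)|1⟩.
-0.586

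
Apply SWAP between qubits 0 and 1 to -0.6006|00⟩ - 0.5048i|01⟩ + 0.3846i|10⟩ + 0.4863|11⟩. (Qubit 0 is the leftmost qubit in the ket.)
-0.6006|00⟩ + 0.3846i|01⟩ - 0.5048i|10⟩ + 0.4863|11⟩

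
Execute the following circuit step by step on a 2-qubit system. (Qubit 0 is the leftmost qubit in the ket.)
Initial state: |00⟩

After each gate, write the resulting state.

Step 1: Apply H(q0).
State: 1/√2|00⟩ + 1/√2|10⟩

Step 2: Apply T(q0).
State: 1/√2|00⟩ + (1/2 + (1/2)i)|10⟩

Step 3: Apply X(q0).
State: (1/2 + (1/2)i)|00⟩ + 1/√2|10⟩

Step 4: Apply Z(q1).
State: (1/2 + (1/2)i)|00⟩ + 1/√2|10⟩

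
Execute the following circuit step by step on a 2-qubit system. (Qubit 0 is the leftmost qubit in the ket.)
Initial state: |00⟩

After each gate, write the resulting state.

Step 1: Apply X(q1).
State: |01⟩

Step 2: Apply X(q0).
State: |11⟩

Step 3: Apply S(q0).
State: i|11⟩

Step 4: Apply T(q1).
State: (-1/√2 + (1/√2)i)|11⟩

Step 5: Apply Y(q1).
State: (1/√2 + (1/√2)i)|10⟩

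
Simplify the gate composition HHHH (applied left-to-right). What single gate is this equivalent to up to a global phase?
I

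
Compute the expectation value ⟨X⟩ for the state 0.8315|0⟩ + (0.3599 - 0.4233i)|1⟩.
0.5985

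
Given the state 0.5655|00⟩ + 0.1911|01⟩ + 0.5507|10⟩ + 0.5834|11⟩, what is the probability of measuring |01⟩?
0.03652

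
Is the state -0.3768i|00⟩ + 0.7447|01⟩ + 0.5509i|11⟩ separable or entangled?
Entangled

Writing the state as a|00⟩ + b|01⟩ + c|10⟩ + d|11⟩, it is a product state iff ad − bc = 0.
Here (a, b, c, d) = (-0.3768i, 0.7447, 0, 0.5509i): ad − bc = (-0.3768i)(0.5509i) − (0.7447)(0) = 0.2076 ≠ 0, so the state is entangled.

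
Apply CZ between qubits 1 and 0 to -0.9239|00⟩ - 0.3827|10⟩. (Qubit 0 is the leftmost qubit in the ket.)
-0.9239|00⟩ - 0.3827|10⟩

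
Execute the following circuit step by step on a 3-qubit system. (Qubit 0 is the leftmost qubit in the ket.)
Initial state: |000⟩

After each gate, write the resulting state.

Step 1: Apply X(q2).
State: |001⟩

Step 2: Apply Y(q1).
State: i|011⟩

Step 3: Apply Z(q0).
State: i|011⟩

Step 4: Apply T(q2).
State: (-1/√2 + (1/√2)i)|011⟩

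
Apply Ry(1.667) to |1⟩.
-0.7403|0⟩ + 0.6723|1⟩

Ry(1.667) = [[cos(θ/2), −sin(θ/2)], [sin(θ/2), cos(θ/2)]]; θ = 1.667, cos(θ/2) ≈ 0.672289, sin(θ/2) ≈ 0.740289.
With a = amp(|0⟩) = 0 and b = amp(|1⟩) = 1:
new amp(|0⟩) = (0.672289)·a + (-0.740289)·b = -0.7403
new amp(|1⟩) = (0.740289)·a + (0.672289)·b = 0.6723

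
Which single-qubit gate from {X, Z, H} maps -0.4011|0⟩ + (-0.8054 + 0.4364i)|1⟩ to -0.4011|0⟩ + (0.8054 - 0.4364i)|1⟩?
Z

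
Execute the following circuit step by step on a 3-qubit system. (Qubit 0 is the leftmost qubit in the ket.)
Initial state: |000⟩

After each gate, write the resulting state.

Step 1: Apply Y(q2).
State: i|001⟩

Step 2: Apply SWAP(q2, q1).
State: i|010⟩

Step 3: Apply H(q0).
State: (1/√2)i|010⟩ + (1/√2)i|110⟩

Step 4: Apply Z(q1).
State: -(1/√2)i|010⟩ - (1/√2)i|110⟩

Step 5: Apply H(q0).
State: -i|010⟩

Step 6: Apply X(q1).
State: -i|000⟩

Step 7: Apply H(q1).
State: -(1/√2)i|000⟩ - (1/√2)i|010⟩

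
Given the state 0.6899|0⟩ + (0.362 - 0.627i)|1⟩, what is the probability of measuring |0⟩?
0.476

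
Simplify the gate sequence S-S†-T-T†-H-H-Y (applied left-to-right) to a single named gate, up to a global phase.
Y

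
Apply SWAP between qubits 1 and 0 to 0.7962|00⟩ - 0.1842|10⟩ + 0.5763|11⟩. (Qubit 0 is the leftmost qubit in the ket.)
0.7962|00⟩ - 0.1842|01⟩ + 0.5763|11⟩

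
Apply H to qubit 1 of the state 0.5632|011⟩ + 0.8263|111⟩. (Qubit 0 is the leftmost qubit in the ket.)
0.3982|001⟩ - 0.3982|011⟩ + 0.5843|101⟩ - 0.5843|111⟩

H on qubit 1 mixes each pair of kets that differ only in qubit 1: amplitudes (a, b) of (|…0…⟩, |…1…⟩) become ((a + b)/√2, (a − b)/√2). Kets absent from the input have amplitude 0.
(|001⟩, |011⟩): (a, b) = (0, 0.5632) → (0.3982, -0.3982)
(|101⟩, |111⟩): (a, b) = (0, 0.8263) → (0.5843, -0.5843)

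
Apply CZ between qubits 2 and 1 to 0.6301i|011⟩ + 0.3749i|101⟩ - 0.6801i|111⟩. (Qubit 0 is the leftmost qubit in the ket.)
-0.6301i|011⟩ + 0.3749i|101⟩ + 0.6801i|111⟩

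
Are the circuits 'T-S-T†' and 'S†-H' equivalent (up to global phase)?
No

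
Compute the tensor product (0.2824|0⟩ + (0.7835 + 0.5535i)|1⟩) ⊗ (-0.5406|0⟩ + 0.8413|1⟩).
-0.1527|00⟩ + 0.2376|01⟩ + (-0.4236 - 0.2992i)|10⟩ + (0.6592 + 0.4657i)|11⟩

amp(|b₁b₂…⟩) = product of the factor amplitudes for bits b₁, b₂, …; only kets whose every factor amplitude is nonzero survive.
|00⟩: (0.2824)(-0.5406) = -0.1527
|01⟩: (0.2824)(0.8413) = 0.2376
|10⟩: (0.7835 + 0.5535i)(-0.5406) = (-0.4236 - 0.2992i)
|11⟩: (0.7835 + 0.5535i)(0.8413) = (0.6592 + 0.4657i)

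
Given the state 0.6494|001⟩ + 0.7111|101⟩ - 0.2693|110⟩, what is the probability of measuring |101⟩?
0.5057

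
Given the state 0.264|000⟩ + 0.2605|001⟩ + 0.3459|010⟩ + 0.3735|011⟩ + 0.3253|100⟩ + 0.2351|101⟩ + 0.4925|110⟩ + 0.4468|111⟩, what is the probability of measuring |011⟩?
0.1395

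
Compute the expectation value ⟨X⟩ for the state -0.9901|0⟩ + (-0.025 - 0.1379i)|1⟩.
0.04951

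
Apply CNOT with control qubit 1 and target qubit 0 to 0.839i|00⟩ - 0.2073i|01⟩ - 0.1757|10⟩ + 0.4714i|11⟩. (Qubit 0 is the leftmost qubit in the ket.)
0.839i|00⟩ + 0.4714i|01⟩ - 0.1757|10⟩ - 0.2073i|11⟩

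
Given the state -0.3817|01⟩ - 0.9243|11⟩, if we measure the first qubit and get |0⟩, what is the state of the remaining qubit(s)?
-|1⟩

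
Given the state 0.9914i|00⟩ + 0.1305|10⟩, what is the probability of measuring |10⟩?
0.01703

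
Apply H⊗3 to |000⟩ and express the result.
1/√8|000⟩ + 1/√8|001⟩ + 1/√8|010⟩ + 1/√8|011⟩ + 1/√8|100⟩ + 1/√8|101⟩ + 1/√8|110⟩ + 1/√8|111⟩

H⊗3 gives amp(|y⟩) = (1/2√2) Σ_x (−1)^(x·y) amp(|x⟩), where x·y is the number of positions in which both x and y have a 1.
|000⟩: (1)/(2√2) = 1/√8
|001⟩: (1)/(2√2) = 1/√8
|010⟩: (1)/(2√2) = 1/√8
|011⟩: (1)/(2√2) = 1/√8
|100⟩: (1)/(2√2) = 1/√8
|101⟩: (1)/(2√2) = 1/√8
|110⟩: (1)/(2√2) = 1/√8
|111⟩: (1)/(2√2) = 1/√8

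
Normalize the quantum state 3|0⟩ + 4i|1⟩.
0.6|0⟩ + 0.8i|1⟩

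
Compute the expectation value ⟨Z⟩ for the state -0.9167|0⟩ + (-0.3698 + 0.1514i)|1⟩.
0.6807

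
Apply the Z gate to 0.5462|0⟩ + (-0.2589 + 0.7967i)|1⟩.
0.5462|0⟩ + (0.2589 - 0.7967i)|1⟩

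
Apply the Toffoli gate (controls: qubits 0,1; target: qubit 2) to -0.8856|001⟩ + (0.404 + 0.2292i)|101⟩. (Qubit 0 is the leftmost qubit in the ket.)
-0.8856|001⟩ + (0.404 + 0.2292i)|101⟩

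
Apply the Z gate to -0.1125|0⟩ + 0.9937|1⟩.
-0.1125|0⟩ - 0.9937|1⟩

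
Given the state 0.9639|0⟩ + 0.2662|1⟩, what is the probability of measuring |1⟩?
0.07086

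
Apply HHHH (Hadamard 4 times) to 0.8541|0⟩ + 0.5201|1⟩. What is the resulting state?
0.8541|0⟩ + 0.5201|1⟩

H² = I, so an even number of Hadamards cancels: H^4 = I and the state is unchanged.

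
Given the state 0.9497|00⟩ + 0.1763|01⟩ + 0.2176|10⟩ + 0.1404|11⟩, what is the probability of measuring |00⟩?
0.9019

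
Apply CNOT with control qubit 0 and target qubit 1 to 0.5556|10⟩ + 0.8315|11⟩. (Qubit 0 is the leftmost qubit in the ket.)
0.8315|10⟩ + 0.5556|11⟩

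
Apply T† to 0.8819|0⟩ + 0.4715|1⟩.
0.8819|0⟩ + (0.3334 - 0.3334i)|1⟩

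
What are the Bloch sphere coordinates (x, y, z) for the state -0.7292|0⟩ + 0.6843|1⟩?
(-0.998, 0, 0.06347)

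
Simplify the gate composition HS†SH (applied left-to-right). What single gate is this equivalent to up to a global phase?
I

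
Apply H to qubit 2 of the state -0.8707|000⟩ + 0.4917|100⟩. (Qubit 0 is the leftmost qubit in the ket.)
-0.6157|000⟩ - 0.6157|001⟩ + 0.3477|100⟩ + 0.3477|101⟩

H on qubit 2 mixes each pair of kets that differ only in qubit 2: amplitudes (a, b) of (|…0…⟩, |…1…⟩) become ((a + b)/√2, (a − b)/√2). Kets absent from the input have amplitude 0.
(|000⟩, |001⟩): (a, b) = (-0.8707, 0) → (-0.6157, -0.6157)
(|100⟩, |101⟩): (a, b) = (0.4917, 0) → (0.3477, 0.3477)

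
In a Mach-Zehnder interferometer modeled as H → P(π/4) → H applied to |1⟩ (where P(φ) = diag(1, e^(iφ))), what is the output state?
(0.1464 - (1/√8)i)|0⟩ + (0.8536 + (1/√8)i)|1⟩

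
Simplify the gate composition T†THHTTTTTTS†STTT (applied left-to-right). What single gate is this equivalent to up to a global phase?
T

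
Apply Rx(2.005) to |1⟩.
-0.8428i|0⟩ + 0.5382|1⟩

Rx(2.005) = [[cos(θ/2), −i·sin(θ/2)], [−i·sin(θ/2), cos(θ/2)]]; θ = 2.005, cos(θ/2) ≈ 0.538197, sin(θ/2) ≈ 0.842819.
With a = amp(|0⟩) = 0 and b = amp(|1⟩) = 1:
new amp(|0⟩) = (0.538197)·a + (-0.842819i)·b = -0.8428i
new amp(|1⟩) = (-0.842819i)·a + (0.538197)·b = 0.5382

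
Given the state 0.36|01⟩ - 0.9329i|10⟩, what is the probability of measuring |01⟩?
0.1296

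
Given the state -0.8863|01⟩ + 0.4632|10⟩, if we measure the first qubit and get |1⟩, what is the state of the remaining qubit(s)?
|0⟩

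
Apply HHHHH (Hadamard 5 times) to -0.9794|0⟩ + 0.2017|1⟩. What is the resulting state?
-0.5499|0⟩ - 0.8352|1⟩

H² = I, so H^5 = H: a single Hadamard. With (a, b) = (-0.9794, 0.2017), H gives ((a + b)/√2, (a − b)/√2) = (-0.5499, -0.8352).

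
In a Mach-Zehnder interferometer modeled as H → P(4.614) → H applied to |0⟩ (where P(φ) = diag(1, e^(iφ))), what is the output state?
(0.4509 - 0.4976i)|0⟩ + (0.5491 + 0.4976i)|1⟩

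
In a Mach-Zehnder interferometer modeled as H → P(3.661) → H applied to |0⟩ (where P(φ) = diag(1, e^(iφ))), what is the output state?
(0.06594 - 0.2482i)|0⟩ + (0.9341 + 0.2482i)|1⟩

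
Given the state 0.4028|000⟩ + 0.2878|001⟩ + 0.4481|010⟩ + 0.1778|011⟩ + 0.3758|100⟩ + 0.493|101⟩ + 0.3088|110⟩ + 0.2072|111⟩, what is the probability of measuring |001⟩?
0.08283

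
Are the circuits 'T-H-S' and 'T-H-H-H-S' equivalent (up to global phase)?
Yes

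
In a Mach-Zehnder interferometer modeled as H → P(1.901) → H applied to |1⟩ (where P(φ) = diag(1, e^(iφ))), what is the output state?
(0.6621 - 0.473i)|0⟩ + (0.3379 + 0.473i)|1⟩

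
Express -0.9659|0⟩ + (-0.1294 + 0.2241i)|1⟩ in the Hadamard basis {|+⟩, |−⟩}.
(-0.7745 + 0.1585i)|+⟩ + (-0.5915 - 0.1585i)|−⟩

With |ψ⟩ = α|0⟩ + β|1⟩, the Hadamard-basis coefficients are ⟨+|ψ⟩ = (α + β)/√2 and ⟨−|ψ⟩ = (α − β)/√2.
Here α = -0.9659, β = (-0.1294 + 0.2241i): (α + β)/√2 = (-0.7745 + 0.1585i), (α − β)/√2 = (-0.5915 - 0.1585i).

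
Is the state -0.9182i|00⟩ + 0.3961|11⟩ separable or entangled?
Entangled

Writing the state as a|00⟩ + b|01⟩ + c|10⟩ + d|11⟩, it is a product state iff ad − bc = 0.
Here (a, b, c, d) = (-0.9182i, 0, 0, 0.3961): ad − bc = (-0.9182i)(0.3961) − (0)(0) = -0.3637i ≠ 0, so the state is entangled.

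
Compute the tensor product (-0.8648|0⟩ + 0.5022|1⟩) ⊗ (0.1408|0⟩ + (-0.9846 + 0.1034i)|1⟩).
-0.1218|00⟩ + (0.8515 - 0.08942i)|01⟩ + 0.07071|10⟩ + (-0.4945 + 0.05193i)|11⟩

amp(|b₁b₂…⟩) = product of the factor amplitudes for bits b₁, b₂, …; only kets whose every factor amplitude is nonzero survive.
|00⟩: (-0.8648)(0.1408) = -0.1218
|01⟩: (-0.8648)(-0.9846 + 0.1034i) = (0.8515 - 0.08942i)
|10⟩: (0.5022)(0.1408) = 0.07071
|11⟩: (0.5022)(-0.9846 + 0.1034i) = (-0.4945 + 0.05193i)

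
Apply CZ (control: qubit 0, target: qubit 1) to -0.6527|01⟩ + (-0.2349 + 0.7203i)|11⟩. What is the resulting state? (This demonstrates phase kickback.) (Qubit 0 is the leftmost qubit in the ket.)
-0.6527|01⟩ + (0.2349 - 0.7203i)|11⟩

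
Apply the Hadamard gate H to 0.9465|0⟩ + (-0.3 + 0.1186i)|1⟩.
(0.4571 + 0.08386i)|0⟩ + (0.8814 - 0.08386i)|1⟩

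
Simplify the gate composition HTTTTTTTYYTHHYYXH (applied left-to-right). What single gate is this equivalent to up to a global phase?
Z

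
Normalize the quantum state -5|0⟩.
-|0⟩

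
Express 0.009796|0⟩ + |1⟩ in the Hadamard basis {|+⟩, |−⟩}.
0.714|+⟩ - 0.7002|−⟩

With |ψ⟩ = α|0⟩ + β|1⟩, the Hadamard-basis coefficients are ⟨+|ψ⟩ = (α + β)/√2 and ⟨−|ψ⟩ = (α − β)/√2.
Here α = 0.009796, β = 1: (α + β)/√2 = 0.714, (α − β)/√2 = -0.7002.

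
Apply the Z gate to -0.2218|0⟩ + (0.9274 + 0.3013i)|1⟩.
-0.2218|0⟩ + (-0.9274 - 0.3013i)|1⟩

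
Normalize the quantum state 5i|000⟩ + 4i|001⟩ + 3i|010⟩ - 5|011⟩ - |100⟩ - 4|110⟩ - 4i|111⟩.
0.4811i|000⟩ + 0.3849i|001⟩ + 0.2887i|010⟩ - 0.4811|011⟩ - 0.09623|100⟩ - 0.3849|110⟩ - 0.3849i|111⟩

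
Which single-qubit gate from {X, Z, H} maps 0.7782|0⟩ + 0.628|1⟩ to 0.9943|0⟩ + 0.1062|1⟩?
H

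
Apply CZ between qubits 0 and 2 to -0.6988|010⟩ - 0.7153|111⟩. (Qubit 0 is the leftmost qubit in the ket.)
-0.6988|010⟩ + 0.7153|111⟩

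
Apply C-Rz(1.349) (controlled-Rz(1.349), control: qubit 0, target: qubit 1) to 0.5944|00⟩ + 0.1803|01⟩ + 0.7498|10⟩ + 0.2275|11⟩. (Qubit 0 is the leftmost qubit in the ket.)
0.5944|00⟩ + 0.1803|01⟩ + (0.5856 - 0.4683i)|10⟩ + (0.1777 + 0.1421i)|11⟩

C-Rz(1.349) leaves the control-|0⟩ kets |00⟩, |01⟩ unchanged and applies Rz(1.349) to qubit 1 on the control-|1⟩ pair (|10⟩, |11⟩).
Rz(1.349) = [[e^(−iθ/2), 0], [0, e^(iθ/2)]] with e^(±iθ/2) = cos(θ/2) ± i·sin(θ/2); θ = 1.349, cos(θ/2) ≈ 0.781019, sin(θ/2) ≈ 0.624507.
With a = amp(|10⟩) = 0.7498 and b = amp(|11⟩) = 0.2275:
new amp(|10⟩) = (0.781019 - 0.624507i)·a = (0.5856 - 0.4683i)
new amp(|11⟩) = (0.781019 + 0.624507i)·b = (0.1777 + 0.1421i)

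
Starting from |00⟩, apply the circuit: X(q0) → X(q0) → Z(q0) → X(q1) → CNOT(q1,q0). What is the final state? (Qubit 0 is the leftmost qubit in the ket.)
|11⟩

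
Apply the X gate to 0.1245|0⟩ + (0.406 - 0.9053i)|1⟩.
(0.406 - 0.9053i)|0⟩ + 0.1245|1⟩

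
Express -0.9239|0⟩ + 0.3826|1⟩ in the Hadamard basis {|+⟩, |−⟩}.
-0.3828|+⟩ - 0.9238|−⟩

With |ψ⟩ = α|0⟩ + β|1⟩, the Hadamard-basis coefficients are ⟨+|ψ⟩ = (α + β)/√2 and ⟨−|ψ⟩ = (α − β)/√2.
Here α = -0.9239, β = 0.3826: (α + β)/√2 = -0.3828, (α − β)/√2 = -0.9238.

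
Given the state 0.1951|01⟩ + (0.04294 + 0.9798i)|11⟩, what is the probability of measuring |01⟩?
0.03806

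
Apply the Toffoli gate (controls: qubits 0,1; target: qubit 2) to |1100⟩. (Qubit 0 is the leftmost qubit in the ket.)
|1110⟩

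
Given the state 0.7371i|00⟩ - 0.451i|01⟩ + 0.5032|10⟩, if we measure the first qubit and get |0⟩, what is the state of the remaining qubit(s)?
0.853i|0⟩ - 0.5219i|1⟩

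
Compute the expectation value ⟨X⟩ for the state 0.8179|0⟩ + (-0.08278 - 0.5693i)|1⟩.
-0.1354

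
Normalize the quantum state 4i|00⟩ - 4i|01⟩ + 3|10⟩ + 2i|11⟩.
0.5963i|00⟩ - 0.5963i|01⟩ + 1/√5|10⟩ + 0.2981i|11⟩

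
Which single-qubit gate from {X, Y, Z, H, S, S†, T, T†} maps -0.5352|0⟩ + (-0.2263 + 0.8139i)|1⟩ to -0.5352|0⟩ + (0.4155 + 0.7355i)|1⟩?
T†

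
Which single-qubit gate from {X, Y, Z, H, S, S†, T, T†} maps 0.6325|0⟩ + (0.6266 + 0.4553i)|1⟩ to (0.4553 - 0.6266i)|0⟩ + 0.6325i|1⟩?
Y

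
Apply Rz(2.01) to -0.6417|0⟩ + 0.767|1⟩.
(-0.344 + 0.5417i)|0⟩ + (0.4112 + 0.6475i)|1⟩

Rz(2.01) = [[e^(−iθ/2), 0], [0, e^(iθ/2)]] with e^(±iθ/2) = cos(θ/2) ± i·sin(θ/2); θ = 2.01, cos(θ/2) ≈ 0.536088, sin(θ/2) ≈ 0.844162.
With a = amp(|0⟩) = -0.6417 and b = amp(|1⟩) = 0.767:
new amp(|0⟩) = (0.536088 - 0.844162i)·a = (-0.344 + 0.5417i)
new amp(|1⟩) = (0.536088 + 0.844162i)·b = (0.4112 + 0.6475i)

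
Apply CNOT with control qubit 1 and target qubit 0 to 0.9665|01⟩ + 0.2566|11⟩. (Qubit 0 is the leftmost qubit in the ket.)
0.2566|01⟩ + 0.9665|11⟩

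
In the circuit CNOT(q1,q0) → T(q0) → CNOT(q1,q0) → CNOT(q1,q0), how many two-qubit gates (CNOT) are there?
3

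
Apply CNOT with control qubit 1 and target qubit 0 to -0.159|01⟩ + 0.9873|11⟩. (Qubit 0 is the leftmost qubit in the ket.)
0.9873|01⟩ - 0.159|11⟩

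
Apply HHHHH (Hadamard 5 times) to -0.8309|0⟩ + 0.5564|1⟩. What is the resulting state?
-0.1941|0⟩ - 0.981|1⟩

H² = I, so H^5 = H: a single Hadamard. With (a, b) = (-0.8309, 0.5564), H gives ((a + b)/√2, (a − b)/√2) = (-0.1941, -0.981).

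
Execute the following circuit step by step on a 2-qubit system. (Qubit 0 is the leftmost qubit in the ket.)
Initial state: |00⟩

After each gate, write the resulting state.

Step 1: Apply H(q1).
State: 1/√2|00⟩ + 1/√2|01⟩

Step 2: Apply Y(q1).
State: -(1/√2)i|00⟩ + (1/√2)i|01⟩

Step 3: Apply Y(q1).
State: 1/√2|00⟩ + 1/√2|01⟩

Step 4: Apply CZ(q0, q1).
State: 1/√2|00⟩ + 1/√2|01⟩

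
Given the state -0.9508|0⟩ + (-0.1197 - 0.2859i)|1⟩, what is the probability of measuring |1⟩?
0.09607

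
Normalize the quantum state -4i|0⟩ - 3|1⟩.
-0.8i|0⟩ - 0.6|1⟩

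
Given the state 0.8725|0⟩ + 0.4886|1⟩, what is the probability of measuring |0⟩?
0.7613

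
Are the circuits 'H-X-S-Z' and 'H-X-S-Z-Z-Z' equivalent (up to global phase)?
Yes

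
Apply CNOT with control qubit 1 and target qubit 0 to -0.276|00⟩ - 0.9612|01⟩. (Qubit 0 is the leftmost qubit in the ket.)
-0.276|00⟩ - 0.9612|11⟩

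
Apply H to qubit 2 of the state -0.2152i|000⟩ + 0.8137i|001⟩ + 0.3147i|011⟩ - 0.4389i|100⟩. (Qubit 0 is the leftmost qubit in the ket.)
0.4232i|000⟩ - 0.7275i|001⟩ + 0.2225i|010⟩ - 0.2225i|011⟩ - 0.3103i|100⟩ - 0.3103i|101⟩

H on qubit 2 mixes each pair of kets that differ only in qubit 2: amplitudes (a, b) of (|…0…⟩, |…1…⟩) become ((a + b)/√2, (a − b)/√2). Kets absent from the input have amplitude 0.
(|000⟩, |001⟩): (a, b) = (-0.2152i, 0.8137i) → (0.4232i, -0.7275i)
(|010⟩, |011⟩): (a, b) = (0, 0.3147i) → (0.2225i, -0.2225i)
(|100⟩, |101⟩): (a, b) = (-0.4389i, 0) → (-0.3103i, -0.3103i)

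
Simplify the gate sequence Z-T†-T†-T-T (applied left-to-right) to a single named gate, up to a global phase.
Z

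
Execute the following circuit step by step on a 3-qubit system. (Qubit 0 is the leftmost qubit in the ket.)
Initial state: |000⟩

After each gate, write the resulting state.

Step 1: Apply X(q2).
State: |001⟩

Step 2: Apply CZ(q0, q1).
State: |001⟩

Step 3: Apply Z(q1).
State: |001⟩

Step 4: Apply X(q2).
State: |000⟩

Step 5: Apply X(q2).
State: |001⟩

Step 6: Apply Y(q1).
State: i|011⟩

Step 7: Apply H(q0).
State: (1/√2)i|011⟩ + (1/√2)i|111⟩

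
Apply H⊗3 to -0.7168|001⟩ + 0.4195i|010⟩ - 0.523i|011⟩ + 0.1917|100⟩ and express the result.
(-0.1857 - 0.03659i)|000⟩ + (0.3212 + 0.3332i)|001⟩ + (-0.1857 + 0.03659i)|010⟩ + (0.3212 - 0.3332i)|011⟩ + (-0.3212 - 0.03659i)|100⟩ + (0.1857 + 0.3332i)|101⟩ + (-0.3212 + 0.03659i)|110⟩ + (0.1857 - 0.3332i)|111⟩

H⊗3 gives amp(|y⟩) = (1/2√2) Σ_x (−1)^(x·y) amp(|x⟩), where x·y is the number of positions in which both x and y have a 1.
|000⟩: (-0.7168 + 0.4195i - 0.523i + 0.1917)/(2√2) = (-0.1857 - 0.03659i)
|001⟩: (0.7168 + 0.4195i + 0.523i + 0.1917)/(2√2) = (0.3212 + 0.3332i)
|010⟩: (-0.7168 - 0.4195i + 0.523i + 0.1917)/(2√2) = (-0.1857 + 0.03659i)
|011⟩: (0.7168 - 0.4195i - 0.523i + 0.1917)/(2√2) = (0.3212 - 0.3332i)
|100⟩: (-0.7168 + 0.4195i - 0.523i - 0.1917)/(2√2) = (-0.3212 - 0.03659i)
|101⟩: (0.7168 + 0.4195i + 0.523i - 0.1917)/(2√2) = (0.1857 + 0.3332i)
|110⟩: (-0.7168 - 0.4195i + 0.523i - 0.1917)/(2√2) = (-0.3212 + 0.03659i)
|111⟩: (0.7168 - 0.4195i - 0.523i - 0.1917)/(2√2) = (0.1857 - 0.3332i)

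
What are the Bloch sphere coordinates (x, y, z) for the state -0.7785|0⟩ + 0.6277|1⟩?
(-0.9773, 0, 0.2121)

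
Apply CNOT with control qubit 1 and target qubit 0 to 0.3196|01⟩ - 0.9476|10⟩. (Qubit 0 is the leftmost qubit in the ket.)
-0.9476|10⟩ + 0.3196|11⟩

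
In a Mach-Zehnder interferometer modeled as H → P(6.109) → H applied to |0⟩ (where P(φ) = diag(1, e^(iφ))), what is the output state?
(0.9924 - 0.08665i)|0⟩ + (0.007566 + 0.08665i)|1⟩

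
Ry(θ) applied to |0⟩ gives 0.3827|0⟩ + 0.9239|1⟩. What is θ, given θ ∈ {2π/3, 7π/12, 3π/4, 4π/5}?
3π/4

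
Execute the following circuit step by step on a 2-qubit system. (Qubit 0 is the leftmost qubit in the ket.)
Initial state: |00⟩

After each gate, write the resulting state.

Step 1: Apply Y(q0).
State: i|10⟩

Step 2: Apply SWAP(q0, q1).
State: i|01⟩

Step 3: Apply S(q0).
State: i|01⟩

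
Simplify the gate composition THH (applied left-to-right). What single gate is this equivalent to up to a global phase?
T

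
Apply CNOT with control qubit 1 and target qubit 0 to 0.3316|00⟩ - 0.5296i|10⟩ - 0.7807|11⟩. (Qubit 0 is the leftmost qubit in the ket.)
0.3316|00⟩ - 0.7807|01⟩ - 0.5296i|10⟩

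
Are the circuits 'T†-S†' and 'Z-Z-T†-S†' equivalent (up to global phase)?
Yes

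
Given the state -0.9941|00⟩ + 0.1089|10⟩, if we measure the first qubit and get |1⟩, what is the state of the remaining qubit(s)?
|0⟩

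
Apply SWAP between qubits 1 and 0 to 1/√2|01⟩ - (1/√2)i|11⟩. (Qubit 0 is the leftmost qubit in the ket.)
1/√2|10⟩ - (1/√2)i|11⟩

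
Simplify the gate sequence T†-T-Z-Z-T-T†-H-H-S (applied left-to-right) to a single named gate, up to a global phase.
S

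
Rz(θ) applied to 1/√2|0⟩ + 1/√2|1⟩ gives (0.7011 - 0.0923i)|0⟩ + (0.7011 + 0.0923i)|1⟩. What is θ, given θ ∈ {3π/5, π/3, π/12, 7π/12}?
π/12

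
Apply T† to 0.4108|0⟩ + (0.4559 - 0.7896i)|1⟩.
0.4108|0⟩ + (-0.236 - 0.8807i)|1⟩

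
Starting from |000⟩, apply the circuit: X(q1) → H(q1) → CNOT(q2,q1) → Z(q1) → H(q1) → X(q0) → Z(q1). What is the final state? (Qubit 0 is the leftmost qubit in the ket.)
|100⟩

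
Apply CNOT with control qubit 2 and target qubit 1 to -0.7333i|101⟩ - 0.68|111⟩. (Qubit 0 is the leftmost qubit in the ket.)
-0.68|101⟩ - 0.7333i|111⟩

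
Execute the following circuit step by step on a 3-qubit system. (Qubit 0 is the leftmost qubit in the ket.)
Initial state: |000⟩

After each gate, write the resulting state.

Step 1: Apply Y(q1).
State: i|010⟩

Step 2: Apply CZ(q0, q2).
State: i|010⟩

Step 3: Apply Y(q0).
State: -|110⟩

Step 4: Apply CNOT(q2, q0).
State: -|110⟩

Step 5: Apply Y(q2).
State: -i|111⟩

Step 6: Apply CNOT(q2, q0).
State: -i|011⟩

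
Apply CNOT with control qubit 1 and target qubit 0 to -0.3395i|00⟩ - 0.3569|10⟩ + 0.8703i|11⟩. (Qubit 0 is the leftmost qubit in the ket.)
-0.3395i|00⟩ + 0.8703i|01⟩ - 0.3569|10⟩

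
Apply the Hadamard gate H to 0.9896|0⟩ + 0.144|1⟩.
0.8016|0⟩ + 0.5979|1⟩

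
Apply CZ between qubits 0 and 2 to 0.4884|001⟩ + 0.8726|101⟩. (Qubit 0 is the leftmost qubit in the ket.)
0.4884|001⟩ - 0.8726|101⟩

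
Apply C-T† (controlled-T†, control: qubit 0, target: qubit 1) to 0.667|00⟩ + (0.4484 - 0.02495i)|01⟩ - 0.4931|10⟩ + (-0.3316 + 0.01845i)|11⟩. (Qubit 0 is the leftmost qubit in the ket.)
0.667|00⟩ + (0.4484 - 0.02495i)|01⟩ - 0.4931|10⟩ + (-0.2214 + 0.2475i)|11⟩

C-T† leaves the control-|0⟩ kets |00⟩, |01⟩ unchanged and applies T† to qubit 1 on the control-|1⟩ pair (|10⟩, |11⟩).
T† = [[1, 0], [0, (1/√2 - (1/√2)i)]].
With a = amp(|10⟩) = -0.4931 and b = amp(|11⟩) = (-0.3316 + 0.01845i):
new amp(|10⟩) = (1)·a = -0.4931
new amp(|11⟩) = (1/√2 - (1/√2)i)·b = (-0.2214 + 0.2475i)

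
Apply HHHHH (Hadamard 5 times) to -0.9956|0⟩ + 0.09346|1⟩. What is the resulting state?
-0.6379|0⟩ - 0.7701|1⟩

H² = I, so H^5 = H: a single Hadamard. With (a, b) = (-0.9956, 0.09346), H gives ((a + b)/√2, (a − b)/√2) = (-0.6379, -0.7701).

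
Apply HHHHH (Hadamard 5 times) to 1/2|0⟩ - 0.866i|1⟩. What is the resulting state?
(1/√8 - 0.6124i)|0⟩ + (1/√8 + 0.6124i)|1⟩

H² = I, so H^5 = H: a single Hadamard. With (a, b) = (1/2, -0.866i), H gives ((a + b)/√2, (a − b)/√2) = ((1/√8 - 0.6124i), (1/√8 + 0.6124i)).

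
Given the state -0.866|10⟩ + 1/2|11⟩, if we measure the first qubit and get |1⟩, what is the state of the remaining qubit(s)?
-0.866|0⟩ + 0.5|1⟩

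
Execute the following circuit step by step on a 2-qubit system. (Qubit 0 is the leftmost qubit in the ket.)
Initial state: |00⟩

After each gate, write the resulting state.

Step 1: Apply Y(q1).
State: i|01⟩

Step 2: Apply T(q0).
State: i|01⟩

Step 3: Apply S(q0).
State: i|01⟩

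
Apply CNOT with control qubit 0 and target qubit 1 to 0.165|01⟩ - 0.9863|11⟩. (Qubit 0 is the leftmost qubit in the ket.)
0.165|01⟩ - 0.9863|10⟩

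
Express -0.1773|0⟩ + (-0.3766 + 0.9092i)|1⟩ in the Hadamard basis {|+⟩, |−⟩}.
(-0.3917 + 0.6429i)|+⟩ + (0.1409 - 0.6429i)|−⟩

With |ψ⟩ = α|0⟩ + β|1⟩, the Hadamard-basis coefficients are ⟨+|ψ⟩ = (α + β)/√2 and ⟨−|ψ⟩ = (α − β)/√2.
Here α = -0.1773, β = (-0.3766 + 0.9092i): (α + β)/√2 = (-0.3917 + 0.6429i), (α − β)/√2 = (0.1409 - 0.6429i).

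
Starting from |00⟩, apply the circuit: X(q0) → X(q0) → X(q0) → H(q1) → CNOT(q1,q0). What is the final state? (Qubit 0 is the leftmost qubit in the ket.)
1/√2|01⟩ + 1/√2|10⟩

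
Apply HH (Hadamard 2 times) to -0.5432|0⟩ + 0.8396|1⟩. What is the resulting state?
-0.5432|0⟩ + 0.8396|1⟩

H² = I, so an even number of Hadamards cancels: H^2 = I and the state is unchanged.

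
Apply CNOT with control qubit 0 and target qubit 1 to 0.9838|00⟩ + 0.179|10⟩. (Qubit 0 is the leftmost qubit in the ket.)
0.9838|00⟩ + 0.179|11⟩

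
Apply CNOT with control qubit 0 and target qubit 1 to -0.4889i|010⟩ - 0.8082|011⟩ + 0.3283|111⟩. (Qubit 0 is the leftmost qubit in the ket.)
-0.4889i|010⟩ - 0.8082|011⟩ + 0.3283|101⟩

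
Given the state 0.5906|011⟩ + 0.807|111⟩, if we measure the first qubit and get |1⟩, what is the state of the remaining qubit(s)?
|11⟩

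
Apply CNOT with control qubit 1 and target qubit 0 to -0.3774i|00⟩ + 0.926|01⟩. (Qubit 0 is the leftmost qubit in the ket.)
-0.3774i|00⟩ + 0.926|11⟩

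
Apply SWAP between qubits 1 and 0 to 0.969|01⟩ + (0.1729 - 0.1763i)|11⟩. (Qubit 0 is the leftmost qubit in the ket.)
0.969|10⟩ + (0.1729 - 0.1763i)|11⟩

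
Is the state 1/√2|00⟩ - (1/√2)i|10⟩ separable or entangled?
Separable

Writing the state as a|00⟩ + b|01⟩ + c|10⟩ + d|11⟩, it is a product state iff ad − bc = 0.
Here (a, b, c, d) = (1/√2, 0, -(1/√2)i, 0): ad − bc = (1/√2)(0) − (0)(-(1/√2)i) = 0, so the state is separable.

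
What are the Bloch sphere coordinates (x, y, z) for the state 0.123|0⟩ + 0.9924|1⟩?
(0.2441, 0, -0.9697)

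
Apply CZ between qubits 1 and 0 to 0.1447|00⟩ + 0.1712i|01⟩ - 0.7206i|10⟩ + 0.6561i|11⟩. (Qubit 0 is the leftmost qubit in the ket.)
0.1447|00⟩ + 0.1712i|01⟩ - 0.7206i|10⟩ - 0.6561i|11⟩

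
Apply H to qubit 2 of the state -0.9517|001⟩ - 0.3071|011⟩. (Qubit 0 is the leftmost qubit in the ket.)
-0.673|000⟩ + 0.673|001⟩ - 0.2172|010⟩ + 0.2172|011⟩

H on qubit 2 mixes each pair of kets that differ only in qubit 2: amplitudes (a, b) of (|…0…⟩, |…1…⟩) become ((a + b)/√2, (a − b)/√2). Kets absent from the input have amplitude 0.
(|000⟩, |001⟩): (a, b) = (0, -0.9517) → (-0.673, 0.673)
(|010⟩, |011⟩): (a, b) = (0, -0.3071) → (-0.2172, 0.2172)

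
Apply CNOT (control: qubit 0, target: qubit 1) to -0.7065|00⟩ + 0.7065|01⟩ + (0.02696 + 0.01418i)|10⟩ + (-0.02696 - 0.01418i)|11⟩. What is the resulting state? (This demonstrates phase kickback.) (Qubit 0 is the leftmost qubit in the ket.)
-0.7065|00⟩ + 0.7065|01⟩ + (-0.02696 - 0.01418i)|10⟩ + (0.02696 + 0.01418i)|11⟩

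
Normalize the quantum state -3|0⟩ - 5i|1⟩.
-0.5145|0⟩ - 0.8575i|1⟩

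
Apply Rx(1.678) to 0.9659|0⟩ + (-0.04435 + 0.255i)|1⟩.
(0.8351 + 0.033i)|0⟩ + (-0.02963 - 0.5482i)|1⟩

Rx(1.678) = [[cos(θ/2), −i·sin(θ/2)], [−i·sin(θ/2), cos(θ/2)]]; θ = 1.678, cos(θ/2) ≈ 0.668207, sin(θ/2) ≈ 0.743975.
With a = amp(|0⟩) = 0.9659 and b = amp(|1⟩) = (-0.04435 + 0.255i):
new amp(|0⟩) = (0.668207)·a + (-0.743975i)·b = (0.8351 + 0.033i)
new amp(|1⟩) = (-0.743975i)·a + (0.668207)·b = (-0.02963 - 0.5482i)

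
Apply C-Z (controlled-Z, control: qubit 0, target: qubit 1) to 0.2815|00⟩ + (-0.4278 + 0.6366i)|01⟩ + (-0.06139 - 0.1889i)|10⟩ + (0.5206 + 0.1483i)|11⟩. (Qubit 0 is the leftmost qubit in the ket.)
0.2815|00⟩ + (-0.4278 + 0.6366i)|01⟩ + (-0.06139 - 0.1889i)|10⟩ + (-0.5206 - 0.1483i)|11⟩

C-Z leaves the control-|0⟩ kets |00⟩, |01⟩ unchanged and applies Z to qubit 1 on the control-|1⟩ pair (|10⟩, |11⟩).
Z = [[1, 0], [0, -1]].
With a = amp(|10⟩) = (-0.06139 - 0.1889i) and b = amp(|11⟩) = (0.5206 + 0.1483i):
new amp(|10⟩) = (1)·a = (-0.06139 - 0.1889i)
new amp(|11⟩) = (-1)·b = (-0.5206 - 0.1483i)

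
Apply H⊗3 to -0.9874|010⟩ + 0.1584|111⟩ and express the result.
-0.2931|000⟩ - 0.4051|001⟩ + 0.2931|010⟩ + 0.4051|011⟩ - 0.4051|100⟩ - 0.2931|101⟩ + 0.4051|110⟩ + 0.2931|111⟩

H⊗3 gives amp(|y⟩) = (1/2√2) Σ_x (−1)^(x·y) amp(|x⟩), where x·y is the number of positions in which both x and y have a 1.
|000⟩: (-0.9874 + 0.1584)/(2√2) = -0.2931
|001⟩: (-0.9874 - 0.1584)/(2√2) = -0.4051
|010⟩: (0.9874 - 0.1584)/(2√2) = 0.2931
|011⟩: (0.9874 + 0.1584)/(2√2) = 0.4051
|100⟩: (-0.9874 - 0.1584)/(2√2) = -0.4051
|101⟩: (-0.9874 + 0.1584)/(2√2) = -0.2931
|110⟩: (0.9874 + 0.1584)/(2√2) = 0.4051
|111⟩: (0.9874 - 0.1584)/(2√2) = 0.2931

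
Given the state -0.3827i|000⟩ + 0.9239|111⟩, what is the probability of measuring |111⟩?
0.8536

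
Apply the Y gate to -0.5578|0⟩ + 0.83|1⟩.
-0.83i|0⟩ - 0.5578i|1⟩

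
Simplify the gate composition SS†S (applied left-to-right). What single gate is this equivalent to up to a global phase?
S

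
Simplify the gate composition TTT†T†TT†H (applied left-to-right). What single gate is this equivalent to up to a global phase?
H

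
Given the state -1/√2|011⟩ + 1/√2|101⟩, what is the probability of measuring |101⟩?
1/2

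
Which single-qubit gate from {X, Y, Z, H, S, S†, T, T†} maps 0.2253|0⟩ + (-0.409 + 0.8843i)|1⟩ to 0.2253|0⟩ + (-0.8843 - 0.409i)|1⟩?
S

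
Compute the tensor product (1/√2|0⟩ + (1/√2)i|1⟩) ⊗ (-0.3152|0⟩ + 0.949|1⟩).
-0.2229|00⟩ + 0.671|01⟩ - 0.2229i|10⟩ + 0.671i|11⟩

amp(|b₁b₂…⟩) = product of the factor amplitudes for bits b₁, b₂, …; only kets whose every factor amplitude is nonzero survive.
|00⟩: (1/√2)(-0.3152) = -0.2229
|01⟩: (1/√2)(0.949) = 0.671
|10⟩: ((1/√2)i)(-0.3152) = -0.2229i
|11⟩: ((1/√2)i)(0.949) = 0.671i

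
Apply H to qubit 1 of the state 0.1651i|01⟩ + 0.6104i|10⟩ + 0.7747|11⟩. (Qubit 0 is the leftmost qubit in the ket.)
0.1167i|00⟩ - 0.1167i|01⟩ + (0.5478 + 0.4316i)|10⟩ + (-0.5478 + 0.4316i)|11⟩

H on qubit 1 mixes each pair of kets that differ only in qubit 1: amplitudes (a, b) of (|…0…⟩, |…1…⟩) become ((a + b)/√2, (a − b)/√2). Kets absent from the input have amplitude 0.
(|00⟩, |01⟩): (a, b) = (0, 0.1651i) → (0.1167i, -0.1167i)
(|10⟩, |11⟩): (a, b) = (0.6104i, 0.7747) → ((0.5478 + 0.4316i), (-0.5478 + 0.4316i))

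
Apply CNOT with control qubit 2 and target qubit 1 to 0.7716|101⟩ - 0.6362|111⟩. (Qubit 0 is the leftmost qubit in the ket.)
-0.6362|101⟩ + 0.7716|111⟩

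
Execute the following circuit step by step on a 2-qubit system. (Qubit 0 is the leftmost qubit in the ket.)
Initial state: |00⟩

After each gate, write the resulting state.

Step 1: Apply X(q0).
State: |10⟩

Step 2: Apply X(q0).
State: |00⟩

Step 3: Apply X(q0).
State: |10⟩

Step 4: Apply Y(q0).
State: -i|00⟩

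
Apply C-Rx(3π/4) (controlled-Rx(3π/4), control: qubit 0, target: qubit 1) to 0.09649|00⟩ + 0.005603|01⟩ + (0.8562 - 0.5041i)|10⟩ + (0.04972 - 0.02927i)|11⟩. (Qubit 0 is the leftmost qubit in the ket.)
0.09649|00⟩ + 0.005603|01⟩ + (0.3006 - 0.2388i)|10⟩ + (-0.4467 - 0.8022i)|11⟩

C-Rx(3π/4) leaves the control-|0⟩ kets |00⟩, |01⟩ unchanged and applies Rx(3π/4) to qubit 1 on the control-|1⟩ pair (|10⟩, |11⟩).
Rx(3π/4) = [[cos(θ/2), −i·sin(θ/2)], [−i·sin(θ/2), cos(θ/2)]]; θ = 3π/4, cos(θ/2) ≈ 0.382683, sin(θ/2) ≈ 0.92388.
With a = amp(|10⟩) = (0.8562 - 0.5041i) and b = amp(|11⟩) = (0.04972 - 0.02927i):
new amp(|10⟩) = (0.382683)·a + (-0.92388i)·b = (0.3006 - 0.2388i)
new amp(|11⟩) = (-0.92388i)·a + (0.382683)·b = (-0.4467 - 0.8022i)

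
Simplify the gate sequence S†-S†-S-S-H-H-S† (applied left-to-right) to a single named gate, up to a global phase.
S†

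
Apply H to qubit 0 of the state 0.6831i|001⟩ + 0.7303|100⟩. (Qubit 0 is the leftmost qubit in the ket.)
0.5164|000⟩ + 0.483i|001⟩ - 0.5164|100⟩ + 0.483i|101⟩

H on qubit 0 mixes each pair of kets that differ only in qubit 0: amplitudes (a, b) of (|…0…⟩, |…1…⟩) become ((a + b)/√2, (a − b)/√2). Kets absent from the input have amplitude 0.
(|000⟩, |100⟩): (a, b) = (0, 0.7303) → (0.5164, -0.5164)
(|001⟩, |101⟩): (a, b) = (0.6831i, 0) → (0.483i, 0.483i)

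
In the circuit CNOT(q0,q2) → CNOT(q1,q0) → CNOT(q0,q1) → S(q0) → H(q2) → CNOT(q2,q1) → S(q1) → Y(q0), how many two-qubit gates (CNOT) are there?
4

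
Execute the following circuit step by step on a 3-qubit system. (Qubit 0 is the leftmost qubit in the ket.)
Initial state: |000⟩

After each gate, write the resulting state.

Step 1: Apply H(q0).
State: 1/√2|000⟩ + 1/√2|100⟩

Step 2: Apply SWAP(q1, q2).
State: 1/√2|000⟩ + 1/√2|100⟩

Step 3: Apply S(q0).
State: 1/√2|000⟩ + (1/√2)i|100⟩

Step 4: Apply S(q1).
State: 1/√2|000⟩ + (1/√2)i|100⟩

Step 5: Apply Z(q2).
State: 1/√2|000⟩ + (1/√2)i|100⟩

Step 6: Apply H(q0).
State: (1/2 + (1/2)i)|000⟩ + (1/2 - (1/2)i)|100⟩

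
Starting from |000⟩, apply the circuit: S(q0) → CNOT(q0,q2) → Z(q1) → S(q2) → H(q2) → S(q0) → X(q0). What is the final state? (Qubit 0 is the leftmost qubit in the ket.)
1/√2|100⟩ + 1/√2|101⟩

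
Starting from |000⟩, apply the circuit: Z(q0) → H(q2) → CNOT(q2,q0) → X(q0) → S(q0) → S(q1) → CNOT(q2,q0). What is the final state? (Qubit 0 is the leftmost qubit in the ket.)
(1/√2)i|100⟩ + 1/√2|101⟩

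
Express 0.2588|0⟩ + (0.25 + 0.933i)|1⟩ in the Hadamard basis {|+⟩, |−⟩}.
(0.3598 + 0.6597i)|+⟩ + (0.006223 - 0.6597i)|−⟩

With |ψ⟩ = α|0⟩ + β|1⟩, the Hadamard-basis coefficients are ⟨+|ψ⟩ = (α + β)/√2 and ⟨−|ψ⟩ = (α − β)/√2.
Here α = 0.2588, β = (0.25 + 0.933i): (α + β)/√2 = (0.3598 + 0.6597i), (α − β)/√2 = (0.006223 - 0.6597i).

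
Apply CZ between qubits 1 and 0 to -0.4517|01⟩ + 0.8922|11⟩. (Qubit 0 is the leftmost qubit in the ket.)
-0.4517|01⟩ - 0.8922|11⟩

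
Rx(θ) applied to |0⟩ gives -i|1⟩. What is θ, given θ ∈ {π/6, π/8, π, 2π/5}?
π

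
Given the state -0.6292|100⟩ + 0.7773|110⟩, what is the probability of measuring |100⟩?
0.3959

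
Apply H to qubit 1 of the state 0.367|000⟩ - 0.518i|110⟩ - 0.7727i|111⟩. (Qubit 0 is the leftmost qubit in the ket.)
0.2595|000⟩ + 0.2595|010⟩ - 0.3663i|100⟩ - 0.5464i|101⟩ + 0.3663i|110⟩ + 0.5464i|111⟩

H on qubit 1 mixes each pair of kets that differ only in qubit 1: amplitudes (a, b) of (|…0…⟩, |…1…⟩) become ((a + b)/√2, (a − b)/√2). Kets absent from the input have amplitude 0.
(|000⟩, |010⟩): (a, b) = (0.367, 0) → (0.2595, 0.2595)
(|100⟩, |110⟩): (a, b) = (0, -0.518i) → (-0.3663i, 0.3663i)
(|101⟩, |111⟩): (a, b) = (0, -0.7727i) → (-0.5464i, 0.5464i)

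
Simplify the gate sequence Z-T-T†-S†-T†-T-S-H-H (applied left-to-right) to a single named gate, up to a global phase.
Z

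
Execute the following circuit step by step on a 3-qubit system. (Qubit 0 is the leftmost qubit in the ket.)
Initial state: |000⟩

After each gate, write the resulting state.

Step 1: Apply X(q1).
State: |010⟩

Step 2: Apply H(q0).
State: 1/√2|010⟩ + 1/√2|110⟩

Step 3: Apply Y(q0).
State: -(1/√2)i|010⟩ + (1/√2)i|110⟩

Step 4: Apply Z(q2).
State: -(1/√2)i|010⟩ + (1/√2)i|110⟩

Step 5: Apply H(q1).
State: -(1/2)i|000⟩ + (1/2)i|010⟩ + (1/2)i|100⟩ - (1/2)i|110⟩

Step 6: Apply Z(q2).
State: -(1/2)i|000⟩ + (1/2)i|010⟩ + (1/2)i|100⟩ - (1/2)i|110⟩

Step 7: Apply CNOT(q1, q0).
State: -(1/2)i|000⟩ - (1/2)i|010⟩ + (1/2)i|100⟩ + (1/2)i|110⟩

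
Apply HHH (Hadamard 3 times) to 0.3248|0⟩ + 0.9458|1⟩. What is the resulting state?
0.8984|0⟩ - 0.4391|1⟩

H² = I, so H^3 = H: a single Hadamard. With (a, b) = (0.3248, 0.9458), H gives ((a + b)/√2, (a − b)/√2) = (0.8984, -0.4391).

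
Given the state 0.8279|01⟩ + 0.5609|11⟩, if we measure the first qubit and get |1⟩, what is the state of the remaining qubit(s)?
|1⟩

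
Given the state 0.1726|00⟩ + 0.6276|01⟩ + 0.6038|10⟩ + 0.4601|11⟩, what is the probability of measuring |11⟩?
0.2117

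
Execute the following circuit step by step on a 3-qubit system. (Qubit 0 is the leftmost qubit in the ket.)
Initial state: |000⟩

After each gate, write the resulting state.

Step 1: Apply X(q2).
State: |001⟩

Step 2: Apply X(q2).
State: |000⟩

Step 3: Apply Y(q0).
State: i|100⟩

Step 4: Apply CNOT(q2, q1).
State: i|100⟩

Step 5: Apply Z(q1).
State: i|100⟩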